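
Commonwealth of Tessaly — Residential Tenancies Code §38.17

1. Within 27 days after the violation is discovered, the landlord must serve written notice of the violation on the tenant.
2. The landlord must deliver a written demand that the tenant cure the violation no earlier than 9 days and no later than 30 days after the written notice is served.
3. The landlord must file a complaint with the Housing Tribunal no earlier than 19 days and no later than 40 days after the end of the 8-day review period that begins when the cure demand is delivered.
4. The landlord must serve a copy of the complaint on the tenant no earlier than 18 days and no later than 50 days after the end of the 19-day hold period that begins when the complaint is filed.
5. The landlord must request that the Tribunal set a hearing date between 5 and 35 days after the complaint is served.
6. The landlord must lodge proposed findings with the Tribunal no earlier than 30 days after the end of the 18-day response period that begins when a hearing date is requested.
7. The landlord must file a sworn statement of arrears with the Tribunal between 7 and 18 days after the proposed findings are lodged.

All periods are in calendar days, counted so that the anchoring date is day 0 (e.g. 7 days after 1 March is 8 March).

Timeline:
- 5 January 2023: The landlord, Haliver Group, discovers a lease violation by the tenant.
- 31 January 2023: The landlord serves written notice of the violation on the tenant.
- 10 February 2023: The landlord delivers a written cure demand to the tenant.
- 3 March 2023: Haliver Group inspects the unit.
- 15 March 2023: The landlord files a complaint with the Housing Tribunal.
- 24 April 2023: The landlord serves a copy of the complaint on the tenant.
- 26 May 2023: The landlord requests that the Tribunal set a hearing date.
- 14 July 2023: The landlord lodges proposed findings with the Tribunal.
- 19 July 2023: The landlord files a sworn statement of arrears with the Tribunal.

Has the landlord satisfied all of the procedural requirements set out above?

No

Step 1: 27 days after 5 January 2023 (when the violation is discovered) is 1 February 2023; completed 31 January 2023, before the deadline.
Step 2: the window is 9–30 days after 31 January 2023 (when the written notice is served), so 9 February 2023 through 2 March 2023; done 10 February 2023, which is between those dates.
Step 3: the window is 19–40 days after 18 February 2023 (end of the 8-day review period, which began when the cure demand is delivered on 10 February 2023), so 9 March 2023 through 30 March 2023; done 15 March 2023 — within the window.
Step 4: the window is 18–50 days after 3 April 2023 (end of the 19-day hold period, which began when the complaint is filed on 15 March 2023), so 21 April 2023 through 23 May 2023; 24 April 2023 falls inside that range.
Step 5: the window is 5–35 days after 24 April 2023 (when the complaint is served), so 29 April 2023 through 29 May 2023; 26 May 2023 falls inside that range.
Step 6: the earliest permitted date is 30 days after 13 June 2023 (end of the 18-day response period, which began when a hearing date is requested on 26 May 2023), i.e. 13 July 2023; 14 July 2023 is on or after that date.
Step 7: the window is 7–18 days after 14 July 2023 (when the proposed findings are lodged), so 21 July 2023 through 1 August 2023; 19 July 2023 is 2 days too early.
The procedure was therefore not followed at step 7.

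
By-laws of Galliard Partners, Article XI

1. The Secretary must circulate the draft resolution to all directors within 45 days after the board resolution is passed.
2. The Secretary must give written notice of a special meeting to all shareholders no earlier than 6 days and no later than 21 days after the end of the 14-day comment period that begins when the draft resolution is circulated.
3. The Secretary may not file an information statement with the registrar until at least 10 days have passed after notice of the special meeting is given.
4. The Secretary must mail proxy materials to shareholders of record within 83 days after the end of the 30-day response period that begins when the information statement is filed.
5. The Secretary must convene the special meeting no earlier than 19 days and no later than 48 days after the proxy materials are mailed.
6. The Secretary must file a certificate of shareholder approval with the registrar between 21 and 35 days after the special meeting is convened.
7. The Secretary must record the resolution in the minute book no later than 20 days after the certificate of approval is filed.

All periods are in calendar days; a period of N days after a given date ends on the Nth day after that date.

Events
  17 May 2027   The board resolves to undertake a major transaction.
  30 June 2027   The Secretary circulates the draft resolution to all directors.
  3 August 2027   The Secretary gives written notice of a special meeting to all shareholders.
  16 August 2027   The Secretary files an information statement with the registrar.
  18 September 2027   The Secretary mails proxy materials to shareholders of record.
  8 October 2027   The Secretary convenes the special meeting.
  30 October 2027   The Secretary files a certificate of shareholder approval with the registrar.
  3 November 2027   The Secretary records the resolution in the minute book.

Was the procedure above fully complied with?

Step 1: 45 days after 17 May 2027 (when the board resolution is passed) is 1 July 2027; 30 June 2027 is within that limit.
Step 2: the window is 6–21 days after 14 July 2027 (end of the 14-day comment period, which began when the draft resolution is circulated on 30 June 2027), so 20 July 2027 through 4 August 2027; done 3 August 2027, which is between those dates.
Step 3: the earliest permitted date is 10 days after 3 August 2027 (when notice of the special meeting is given), i.e. 13 August 2027; 16 August 2027 is on or after that date.
Step 4: 83 days after 15 September 2027 (end of the 30-day response period, which began when the information statement is filed on 16 August 2027) is 7 December 2027; done 18 September 2027 — timely.
Step 5: the window is 19–48 days after 18 September 2027 (when the proxy materials are mailed), so 7 October 2027 through 5 November 2027; done 8 October 2027, which is between those dates.
Step 6: the window is 21–35 days after 8 October 2027 (when the special meeting is convened), so 29 October 2027 through 12 November 2027; done 30 October 2027, which is between those dates.
Step 7: 20 days after 30 October 2027 (when the certificate of approval is filed) is 19 November 2027; 3 November 2027 is within that limit.

Yes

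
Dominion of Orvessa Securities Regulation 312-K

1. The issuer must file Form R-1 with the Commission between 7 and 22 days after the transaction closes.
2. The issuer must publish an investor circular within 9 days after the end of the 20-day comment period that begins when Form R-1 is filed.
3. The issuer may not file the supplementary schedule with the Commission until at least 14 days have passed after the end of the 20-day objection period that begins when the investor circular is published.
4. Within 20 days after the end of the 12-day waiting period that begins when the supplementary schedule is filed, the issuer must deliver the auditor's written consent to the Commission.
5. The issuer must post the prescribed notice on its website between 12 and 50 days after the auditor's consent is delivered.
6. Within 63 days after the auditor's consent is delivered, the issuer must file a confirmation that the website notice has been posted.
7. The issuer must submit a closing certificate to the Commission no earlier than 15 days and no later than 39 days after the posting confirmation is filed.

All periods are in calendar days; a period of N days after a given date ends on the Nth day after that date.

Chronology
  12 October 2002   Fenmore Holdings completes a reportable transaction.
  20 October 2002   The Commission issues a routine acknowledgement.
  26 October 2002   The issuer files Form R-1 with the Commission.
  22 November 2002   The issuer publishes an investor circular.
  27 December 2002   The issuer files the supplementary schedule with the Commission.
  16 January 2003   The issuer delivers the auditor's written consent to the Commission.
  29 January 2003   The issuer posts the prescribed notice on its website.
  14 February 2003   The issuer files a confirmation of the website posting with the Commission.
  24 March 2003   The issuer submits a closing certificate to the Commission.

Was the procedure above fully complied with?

Step 1: the window is 7–22 days after 12 October 2002 (when the transaction closes), so 19 October 2002 through 3 November 2002; done 26 October 2002 — within the window.
Step 2: 9 days after 15 November 2002 (end of the 20-day comment period, which began when Form R-1 is filed on 26 October 2002) is 24 November 2002; done 22 November 2002 — timely.
Step 3: the earliest permitted date is 14 days after 12 December 2002 (end of the 20-day objection period, which began when the investor circular is published on 22 November 2002), i.e. 26 December 2002; done 27 December 2002 — permitted.
Step 4: 20 days after 8 January 2003 (end of the 12-day waiting period, which began when the supplementary schedule is filed on 27 December 2002) is 28 January 2003; completed 16 January 2003, before the deadline.
Step 5: the window is 12–50 days after 16 January 2003 (when the auditor's consent is delivered), so 28 January 2003 through 7 March 2003; done 29 January 2003, which is between those dates.
Step 6: 63 days after 16 January 2003 (when the auditor's consent is delivered) is 20 March 2003; 14 February 2003 is within that limit.
Step 7: the window is 15–39 days after 14 February 2003 (when the posting confirmation is filed), so 1 March 2003 through 25 March 2003; done 24 March 2003, which is between those dates.

Yes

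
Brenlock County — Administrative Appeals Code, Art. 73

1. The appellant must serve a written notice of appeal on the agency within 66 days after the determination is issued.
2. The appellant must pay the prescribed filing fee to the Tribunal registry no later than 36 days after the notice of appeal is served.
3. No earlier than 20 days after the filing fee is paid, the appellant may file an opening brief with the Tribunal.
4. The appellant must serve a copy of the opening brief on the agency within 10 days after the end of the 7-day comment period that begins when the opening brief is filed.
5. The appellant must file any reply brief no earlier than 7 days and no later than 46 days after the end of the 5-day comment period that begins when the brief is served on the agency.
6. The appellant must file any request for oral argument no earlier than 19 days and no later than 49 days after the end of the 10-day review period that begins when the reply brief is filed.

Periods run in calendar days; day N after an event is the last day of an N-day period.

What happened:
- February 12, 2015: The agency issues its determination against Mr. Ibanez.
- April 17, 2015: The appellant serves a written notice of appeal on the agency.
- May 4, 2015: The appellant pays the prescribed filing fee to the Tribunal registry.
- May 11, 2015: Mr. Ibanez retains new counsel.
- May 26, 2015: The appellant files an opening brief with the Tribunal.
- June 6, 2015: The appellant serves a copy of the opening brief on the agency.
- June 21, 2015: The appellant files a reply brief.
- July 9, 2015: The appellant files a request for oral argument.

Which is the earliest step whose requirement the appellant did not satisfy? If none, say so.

Step 6

(1) due by February 12, 2015 + 66 days = April 19, 2015; done April 17, 2015 — timely.
(2) due by April 17, 2015 + 36 days = May 23, 2015; completed May 4, 2015, before the deadline.
(3) permitted from May 4, 2015 + 20 days = May 24, 2015 onward; done May 26, 2015, after the minimum wait.
(4) due by June 2, 2015 + 10 days = June 12, 2015; done June 6, 2015 — timely.
(5) the permitted window runs from June 11, 2015 + 7 = June 18, 2015 to June 11, 2015 + 46 = July 27, 2015; done June 21, 2015 — within the window.
(6) the permitted window runs from July 1, 2015 + 19 = July 20, 2015 to July 1, 2015 + 49 = August 19, 2015; July 9, 2015 is 11 days too early.
That is the first point of non-compliance.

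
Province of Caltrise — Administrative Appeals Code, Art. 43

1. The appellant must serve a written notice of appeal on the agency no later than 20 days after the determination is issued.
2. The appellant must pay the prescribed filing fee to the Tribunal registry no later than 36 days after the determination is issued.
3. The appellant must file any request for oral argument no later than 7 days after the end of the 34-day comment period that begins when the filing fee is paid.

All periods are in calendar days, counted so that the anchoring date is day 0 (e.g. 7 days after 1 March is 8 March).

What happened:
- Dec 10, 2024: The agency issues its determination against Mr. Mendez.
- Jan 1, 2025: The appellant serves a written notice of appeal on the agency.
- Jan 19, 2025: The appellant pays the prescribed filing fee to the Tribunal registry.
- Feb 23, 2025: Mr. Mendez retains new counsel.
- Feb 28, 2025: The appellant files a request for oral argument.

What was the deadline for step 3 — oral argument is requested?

Mar 1, 2025

The filing fee is paid on Jan 19, 2025; the 34-day comment period therefore ends Feb 22, 2025, and step 3 runs from that date. 7 days after Feb 22, 2025 is Mar 1, 2025.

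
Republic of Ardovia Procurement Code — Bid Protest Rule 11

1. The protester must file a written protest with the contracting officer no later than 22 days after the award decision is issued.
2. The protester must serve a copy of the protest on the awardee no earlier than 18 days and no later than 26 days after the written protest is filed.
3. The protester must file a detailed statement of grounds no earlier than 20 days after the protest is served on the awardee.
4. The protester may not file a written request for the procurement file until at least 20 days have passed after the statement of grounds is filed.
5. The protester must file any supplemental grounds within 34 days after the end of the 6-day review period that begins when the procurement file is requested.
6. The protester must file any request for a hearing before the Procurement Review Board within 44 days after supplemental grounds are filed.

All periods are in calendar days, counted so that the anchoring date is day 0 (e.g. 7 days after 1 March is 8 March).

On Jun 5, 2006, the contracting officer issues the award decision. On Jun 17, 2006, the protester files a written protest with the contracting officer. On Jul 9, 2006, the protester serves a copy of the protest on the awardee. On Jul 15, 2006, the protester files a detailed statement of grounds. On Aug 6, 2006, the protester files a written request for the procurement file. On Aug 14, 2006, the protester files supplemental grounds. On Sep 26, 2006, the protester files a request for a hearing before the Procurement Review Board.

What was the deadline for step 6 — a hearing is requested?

Step 6 runs from Aug 14, 2006, when supplemental grounds are filed. 44 days after Aug 14, 2006 is Sep 27, 2006.

Sep 27, 2006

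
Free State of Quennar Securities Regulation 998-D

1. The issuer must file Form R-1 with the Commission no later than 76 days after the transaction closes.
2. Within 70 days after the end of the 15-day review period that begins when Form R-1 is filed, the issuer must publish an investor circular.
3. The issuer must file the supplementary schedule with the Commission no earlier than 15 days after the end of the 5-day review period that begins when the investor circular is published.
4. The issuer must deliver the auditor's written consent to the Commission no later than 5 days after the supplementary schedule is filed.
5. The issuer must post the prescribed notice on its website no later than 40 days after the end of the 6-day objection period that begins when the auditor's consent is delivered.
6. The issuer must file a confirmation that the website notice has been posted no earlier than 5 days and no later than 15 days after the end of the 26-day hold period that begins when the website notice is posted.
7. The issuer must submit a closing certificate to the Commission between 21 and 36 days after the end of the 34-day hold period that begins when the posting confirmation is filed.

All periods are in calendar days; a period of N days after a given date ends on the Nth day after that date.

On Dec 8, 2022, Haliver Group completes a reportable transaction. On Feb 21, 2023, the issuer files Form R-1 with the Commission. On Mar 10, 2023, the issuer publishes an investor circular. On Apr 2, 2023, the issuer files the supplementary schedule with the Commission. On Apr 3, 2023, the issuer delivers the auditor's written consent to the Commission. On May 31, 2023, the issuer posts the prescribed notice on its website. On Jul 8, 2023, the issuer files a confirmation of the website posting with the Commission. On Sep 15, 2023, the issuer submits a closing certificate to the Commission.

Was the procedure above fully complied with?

Step 1 — counting 76 days from Dec 8, 2022 (when the transaction closes) gives a deadline of Feb 22, 2023; done Feb 21, 2023 — timely.
Step 2 — counting 70 days from Mar 8, 2023 (end of the 15-day review period, which began when Form R-1 is filed on Feb 21, 2023) gives a deadline of May 17, 2023; done Mar 10, 2023 — timely.
Step 3 — must wait 15 days from Mar 15, 2023 (end of the 5-day review period, which began when the investor circular is published on Mar 10, 2023), so not before Mar 30, 2023; Apr 2, 2023 is on or after that date.
Step 4 — counting 5 days from Apr 2, 2023 (when the supplementary schedule is filed) gives a deadline of Apr 7, 2023; done Apr 3, 2023 — timely.
Step 5 — counting 40 days from Apr 9, 2023 (end of the 6-day objection period, which began when the auditor's consent is delivered on Apr 3, 2023) gives a deadline of May 19, 2023; not done until May 31, 2023, 12 days after the deadline.

No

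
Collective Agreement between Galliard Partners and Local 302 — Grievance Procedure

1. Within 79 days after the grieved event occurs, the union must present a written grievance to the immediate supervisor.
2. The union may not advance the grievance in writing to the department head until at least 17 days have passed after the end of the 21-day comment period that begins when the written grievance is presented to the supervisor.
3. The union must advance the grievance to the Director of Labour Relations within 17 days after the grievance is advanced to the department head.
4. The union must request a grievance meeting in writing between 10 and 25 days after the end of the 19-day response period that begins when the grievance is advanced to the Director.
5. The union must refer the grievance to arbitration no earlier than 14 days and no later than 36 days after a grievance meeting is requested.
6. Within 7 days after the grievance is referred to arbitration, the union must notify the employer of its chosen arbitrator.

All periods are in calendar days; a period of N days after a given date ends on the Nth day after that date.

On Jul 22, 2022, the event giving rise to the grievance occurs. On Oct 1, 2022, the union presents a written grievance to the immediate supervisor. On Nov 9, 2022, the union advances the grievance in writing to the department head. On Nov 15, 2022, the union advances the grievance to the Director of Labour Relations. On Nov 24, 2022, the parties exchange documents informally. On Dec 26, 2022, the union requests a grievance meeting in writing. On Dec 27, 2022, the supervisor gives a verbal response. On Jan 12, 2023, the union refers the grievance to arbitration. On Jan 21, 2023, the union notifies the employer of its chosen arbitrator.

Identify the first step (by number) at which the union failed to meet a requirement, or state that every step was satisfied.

Step 1 — counting 79 days from Jul 22, 2022 (when the grieved event occurs) gives a deadline of Oct 9, 2022; completed Oct 1, 2022, before the deadline.
Step 2 — must wait 17 days from Oct 22, 2022 (end of the 21-day comment period, which began when the written grievance is presented to the supervisor on Oct 1, 2022), so not before Nov 8, 2022; done Nov 9, 2022, after the minimum wait.
Step 3 — counting 17 days from Nov 9, 2022 (when the grievance is advanced to the department head) gives a deadline of Nov 26, 2022; done Nov 15, 2022 — timely.
Step 4 — 10 and 25 days from Dec 4, 2022 (end of the 19-day response period, which began when the grievance is advanced to the Director on Nov 15, 2022) are Dec 14, 2022 and Dec 29, 2022 respectively; done Dec 26, 2022, which is between those dates.
Step 5 — 14 and 36 days from Dec 26, 2022 (when a grievance meeting is requested) are Jan 9, 2023 and Jan 31, 2023 respectively; done Jan 12, 2023, which is between those dates.
Step 6 — counting 7 days from Jan 12, 2023 (when the grievance is referred to arbitration) gives a deadline of Jan 19, 2023; not done until Jan 21, 2023, 2 days after the deadline.
Later steps need not be reached.

Step 6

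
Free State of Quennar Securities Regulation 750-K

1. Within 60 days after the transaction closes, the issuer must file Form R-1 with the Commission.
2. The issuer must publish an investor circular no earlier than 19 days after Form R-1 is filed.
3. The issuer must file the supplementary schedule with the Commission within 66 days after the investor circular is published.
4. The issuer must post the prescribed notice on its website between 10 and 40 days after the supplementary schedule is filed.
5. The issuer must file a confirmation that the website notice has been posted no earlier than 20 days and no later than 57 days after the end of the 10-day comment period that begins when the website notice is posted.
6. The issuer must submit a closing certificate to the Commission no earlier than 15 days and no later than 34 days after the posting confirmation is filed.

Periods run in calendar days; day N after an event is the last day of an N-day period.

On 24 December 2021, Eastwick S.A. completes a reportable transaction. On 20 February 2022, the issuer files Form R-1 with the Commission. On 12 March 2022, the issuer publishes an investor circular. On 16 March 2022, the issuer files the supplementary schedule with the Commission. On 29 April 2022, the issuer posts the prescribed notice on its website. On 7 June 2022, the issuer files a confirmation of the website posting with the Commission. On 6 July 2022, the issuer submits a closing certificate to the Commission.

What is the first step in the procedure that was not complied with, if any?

(1) due by 24 December 2021 + 60 days = 22 February 2022; completed 20 February 2022, before the deadline.
(2) permitted from 20 February 2022 + 19 days = 11 March 2022 onward; done 12 March 2022 — permitted.
(3) due by 12 March 2022 + 66 days = 17 May 2022; 16 March 2022 is within that limit.
(4) the permitted window runs from 16 March 2022 + 10 = 26 March 2022 to 16 March 2022 + 40 = 25 April 2022; 29 April 2022 is 4 days past the end of the window.

Step 4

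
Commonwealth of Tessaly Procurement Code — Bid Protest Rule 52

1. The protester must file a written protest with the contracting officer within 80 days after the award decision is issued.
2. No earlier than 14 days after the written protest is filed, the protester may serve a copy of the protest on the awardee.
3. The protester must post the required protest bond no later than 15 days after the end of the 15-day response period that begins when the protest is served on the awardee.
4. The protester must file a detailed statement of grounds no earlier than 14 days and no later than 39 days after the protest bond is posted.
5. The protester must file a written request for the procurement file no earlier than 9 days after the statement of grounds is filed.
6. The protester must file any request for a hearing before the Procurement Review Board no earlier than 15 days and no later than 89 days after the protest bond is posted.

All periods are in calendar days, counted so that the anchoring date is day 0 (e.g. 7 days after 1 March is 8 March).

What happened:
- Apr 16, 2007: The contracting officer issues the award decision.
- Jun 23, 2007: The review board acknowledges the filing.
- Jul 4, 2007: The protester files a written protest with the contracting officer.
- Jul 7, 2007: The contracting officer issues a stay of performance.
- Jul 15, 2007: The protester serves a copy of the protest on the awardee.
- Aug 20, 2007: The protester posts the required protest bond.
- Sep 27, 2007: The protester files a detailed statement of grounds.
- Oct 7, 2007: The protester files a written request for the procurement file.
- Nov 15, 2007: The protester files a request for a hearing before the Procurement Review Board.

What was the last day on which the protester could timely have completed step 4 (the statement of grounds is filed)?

Sep 28, 2007

Step 4 runs from Aug 20, 2007, when the protest bond is posted. The window is 14–39 days after Aug 20, 2007; it closes on Sep 28, 2007.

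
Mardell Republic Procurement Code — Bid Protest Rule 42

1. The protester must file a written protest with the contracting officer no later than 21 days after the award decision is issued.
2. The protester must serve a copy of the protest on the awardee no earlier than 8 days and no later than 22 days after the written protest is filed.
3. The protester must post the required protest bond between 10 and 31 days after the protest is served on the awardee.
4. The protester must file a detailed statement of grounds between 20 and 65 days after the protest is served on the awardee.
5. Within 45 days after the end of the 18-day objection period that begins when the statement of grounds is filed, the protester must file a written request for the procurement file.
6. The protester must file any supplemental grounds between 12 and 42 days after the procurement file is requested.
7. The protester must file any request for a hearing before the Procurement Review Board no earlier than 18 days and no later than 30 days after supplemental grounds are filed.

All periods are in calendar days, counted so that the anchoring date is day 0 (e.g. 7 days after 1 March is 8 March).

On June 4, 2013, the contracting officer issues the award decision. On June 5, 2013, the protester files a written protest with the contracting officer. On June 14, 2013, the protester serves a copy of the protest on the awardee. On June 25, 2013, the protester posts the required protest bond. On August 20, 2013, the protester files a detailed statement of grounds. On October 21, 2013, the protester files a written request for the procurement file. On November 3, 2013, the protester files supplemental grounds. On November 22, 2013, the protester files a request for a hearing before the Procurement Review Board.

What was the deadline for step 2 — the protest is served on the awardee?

June 27, 2013

Step 2 runs from June 5, 2013, when the written protest is filed. The window is 8–22 days after June 5, 2013; it closes on June 27, 2013.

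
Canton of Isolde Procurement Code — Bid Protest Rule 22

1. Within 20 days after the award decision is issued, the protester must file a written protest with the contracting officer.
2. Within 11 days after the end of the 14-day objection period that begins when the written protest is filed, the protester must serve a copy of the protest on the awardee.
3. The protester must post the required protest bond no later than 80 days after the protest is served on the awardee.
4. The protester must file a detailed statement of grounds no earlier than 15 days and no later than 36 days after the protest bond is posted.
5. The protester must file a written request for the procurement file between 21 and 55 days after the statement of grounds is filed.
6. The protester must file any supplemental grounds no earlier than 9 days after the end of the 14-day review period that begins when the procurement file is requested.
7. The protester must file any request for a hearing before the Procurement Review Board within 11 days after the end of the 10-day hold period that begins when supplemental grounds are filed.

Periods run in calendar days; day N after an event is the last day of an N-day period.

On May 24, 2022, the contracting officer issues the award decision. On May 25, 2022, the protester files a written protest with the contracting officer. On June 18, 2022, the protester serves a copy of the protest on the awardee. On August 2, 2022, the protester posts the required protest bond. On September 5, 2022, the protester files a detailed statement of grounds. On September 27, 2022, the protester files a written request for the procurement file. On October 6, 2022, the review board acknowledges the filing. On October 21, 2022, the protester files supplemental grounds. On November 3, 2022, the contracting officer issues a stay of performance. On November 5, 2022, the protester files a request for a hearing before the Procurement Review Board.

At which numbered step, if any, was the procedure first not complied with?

Step 1 — counting 20 days from May 24, 2022 (when the award decision is issued) gives a deadline of June 13, 2022; done May 25, 2022 — timely.
Step 2 — counting 11 days from June 8, 2022 (end of the 14-day objection period, which began when the written protest is filed on May 25, 2022) gives a deadline of June 19, 2022; done June 18, 2022 — timely.
Step 3 — counting 80 days from June 18, 2022 (when the protest is served on the awardee) gives a deadline of September 6, 2022; done August 2, 2022 — timely.
Step 4 — 15 and 36 days from August 2, 2022 (when the protest bond is posted) are August 17, 2022 and September 7, 2022 respectively; September 5, 2022 falls inside that range.
Step 5 — 21 and 55 days from September 5, 2022 (when the statement of grounds is filed) are September 26, 2022 and October 30, 2022 respectively; done September 27, 2022 — within the window.
Step 6 — must wait 9 days from October 11, 2022 (end of the 14-day review period, which began when the procurement file is requested on September 27, 2022), so not before October 20, 2022; done October 21, 2022, after the minimum wait.
Step 7 — counting 11 days from October 31, 2022 (end of the 10-day hold period, which began when supplemental grounds are filed on October 21, 2022) gives a deadline of November 11, 2022; completed November 5, 2022, before the deadline.

None — every step was satisfied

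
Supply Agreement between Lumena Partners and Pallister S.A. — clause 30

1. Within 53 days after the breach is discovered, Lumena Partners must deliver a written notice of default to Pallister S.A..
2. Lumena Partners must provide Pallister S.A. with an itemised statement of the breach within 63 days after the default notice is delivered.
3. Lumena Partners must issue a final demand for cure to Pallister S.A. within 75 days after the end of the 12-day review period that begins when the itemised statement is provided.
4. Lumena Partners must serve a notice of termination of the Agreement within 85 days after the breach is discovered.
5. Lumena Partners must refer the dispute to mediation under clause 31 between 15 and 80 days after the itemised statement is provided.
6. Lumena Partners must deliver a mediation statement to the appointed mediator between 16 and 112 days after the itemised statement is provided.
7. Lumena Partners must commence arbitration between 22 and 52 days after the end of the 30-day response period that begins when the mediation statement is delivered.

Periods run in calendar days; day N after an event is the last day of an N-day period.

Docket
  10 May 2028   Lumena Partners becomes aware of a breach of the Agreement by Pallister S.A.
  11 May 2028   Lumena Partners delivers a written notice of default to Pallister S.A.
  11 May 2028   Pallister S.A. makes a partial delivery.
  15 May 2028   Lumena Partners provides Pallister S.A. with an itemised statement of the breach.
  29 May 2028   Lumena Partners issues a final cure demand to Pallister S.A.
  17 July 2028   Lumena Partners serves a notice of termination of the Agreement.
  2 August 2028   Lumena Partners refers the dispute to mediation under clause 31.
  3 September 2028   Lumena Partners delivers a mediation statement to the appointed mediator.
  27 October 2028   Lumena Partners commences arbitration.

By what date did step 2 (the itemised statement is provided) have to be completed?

Step 2 runs from 11 May 2028, when the default notice is delivered. 63 days after 11 May 2028 is 13 July 2028.

13 July 2028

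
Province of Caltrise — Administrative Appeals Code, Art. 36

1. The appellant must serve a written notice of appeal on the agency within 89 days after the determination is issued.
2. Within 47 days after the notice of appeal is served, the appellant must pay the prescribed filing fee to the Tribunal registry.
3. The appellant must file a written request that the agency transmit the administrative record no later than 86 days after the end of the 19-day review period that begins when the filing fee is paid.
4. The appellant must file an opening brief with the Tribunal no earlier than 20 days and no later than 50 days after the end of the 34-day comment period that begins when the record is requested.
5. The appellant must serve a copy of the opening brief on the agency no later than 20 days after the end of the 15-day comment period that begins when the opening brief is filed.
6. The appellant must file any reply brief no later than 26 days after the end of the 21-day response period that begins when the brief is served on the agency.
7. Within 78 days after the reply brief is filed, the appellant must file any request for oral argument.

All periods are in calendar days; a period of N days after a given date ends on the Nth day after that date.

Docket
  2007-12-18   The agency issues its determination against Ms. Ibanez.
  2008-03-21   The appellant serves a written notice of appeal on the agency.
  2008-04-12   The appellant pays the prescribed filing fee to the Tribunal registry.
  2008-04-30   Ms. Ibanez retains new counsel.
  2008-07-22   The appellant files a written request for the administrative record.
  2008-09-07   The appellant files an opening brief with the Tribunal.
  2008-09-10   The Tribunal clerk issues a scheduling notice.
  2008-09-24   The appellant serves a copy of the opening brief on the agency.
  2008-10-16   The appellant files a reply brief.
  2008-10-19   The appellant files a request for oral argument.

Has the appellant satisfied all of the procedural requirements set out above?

Step 1: 89 days after 2007-12-18 (when the determination is issued) is 2008-03-16; not done until 2008-03-21, 5 days after the deadline.

No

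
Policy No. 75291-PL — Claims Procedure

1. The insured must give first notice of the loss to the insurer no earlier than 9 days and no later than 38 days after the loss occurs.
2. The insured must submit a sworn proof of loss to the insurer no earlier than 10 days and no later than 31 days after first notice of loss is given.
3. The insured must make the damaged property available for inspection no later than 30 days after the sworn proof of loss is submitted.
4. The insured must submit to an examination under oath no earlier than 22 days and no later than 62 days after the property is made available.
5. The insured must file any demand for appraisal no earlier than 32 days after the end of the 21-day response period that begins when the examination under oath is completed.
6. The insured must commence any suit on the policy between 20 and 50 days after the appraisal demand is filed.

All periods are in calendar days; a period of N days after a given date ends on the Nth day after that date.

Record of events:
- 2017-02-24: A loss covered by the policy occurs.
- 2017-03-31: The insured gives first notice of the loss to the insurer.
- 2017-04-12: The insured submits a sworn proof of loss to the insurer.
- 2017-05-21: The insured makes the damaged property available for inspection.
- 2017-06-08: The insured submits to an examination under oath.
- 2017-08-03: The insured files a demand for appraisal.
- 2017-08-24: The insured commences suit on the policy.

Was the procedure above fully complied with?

No

(1) the permitted window runs from 2017-02-24 + 9 = 2017-03-05 to 2017-02-24 + 38 = 2017-04-03; done 2017-03-31 — within the window.
(2) the permitted window runs from 2017-03-31 + 10 = 2017-04-10 to 2017-03-31 + 31 = 2017-05-01; 2017-04-12 falls inside that range.
(3) due by 2017-04-12 + 30 days = 2017-05-12; 2017-05-21 misses that deadline by 9 days.
Later steps need not be reached.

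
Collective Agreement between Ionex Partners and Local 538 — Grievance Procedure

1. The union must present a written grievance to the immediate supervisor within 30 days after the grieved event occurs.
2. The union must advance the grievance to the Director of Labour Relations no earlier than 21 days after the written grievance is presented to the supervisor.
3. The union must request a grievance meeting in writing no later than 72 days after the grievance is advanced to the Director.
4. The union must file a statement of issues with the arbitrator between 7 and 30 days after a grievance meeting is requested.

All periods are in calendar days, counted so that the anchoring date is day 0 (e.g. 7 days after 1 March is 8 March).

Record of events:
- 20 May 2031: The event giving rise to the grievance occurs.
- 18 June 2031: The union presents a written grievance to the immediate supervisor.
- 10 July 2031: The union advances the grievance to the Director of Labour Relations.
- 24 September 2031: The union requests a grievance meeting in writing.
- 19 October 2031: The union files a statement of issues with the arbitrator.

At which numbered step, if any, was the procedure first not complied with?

Step 3

Step 1: 30 days after 20 May 2031 (when the grieved event occurs) is 19 June 2031; 18 June 2031 is within that limit.
Step 2: the earliest permitted date is 21 days after 18 June 2031 (when the written grievance is presented to the supervisor), i.e. 9 July 2031; done 10 July 2031, after the minimum wait.
Step 3: 72 days after 10 July 2031 (when the grievance is advanced to the Director) is 20 September 2031; done 24 September 2031 — 4 days late.
No need to go further; step 3 was not satisfied.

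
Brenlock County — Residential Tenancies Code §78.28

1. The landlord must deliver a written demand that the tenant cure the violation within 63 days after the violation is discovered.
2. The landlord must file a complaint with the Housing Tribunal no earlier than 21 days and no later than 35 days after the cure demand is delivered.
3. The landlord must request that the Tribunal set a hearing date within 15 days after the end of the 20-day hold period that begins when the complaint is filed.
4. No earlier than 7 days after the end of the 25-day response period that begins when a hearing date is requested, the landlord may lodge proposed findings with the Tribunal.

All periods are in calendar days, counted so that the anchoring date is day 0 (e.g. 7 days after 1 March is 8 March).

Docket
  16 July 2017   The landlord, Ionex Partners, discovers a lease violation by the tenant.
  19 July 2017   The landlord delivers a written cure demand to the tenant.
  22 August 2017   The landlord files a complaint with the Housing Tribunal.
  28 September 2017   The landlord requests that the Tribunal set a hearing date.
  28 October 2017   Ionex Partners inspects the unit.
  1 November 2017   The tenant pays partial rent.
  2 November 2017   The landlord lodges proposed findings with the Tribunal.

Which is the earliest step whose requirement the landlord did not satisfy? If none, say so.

Step 1 — counting 63 days from 16 July 2017 (when the violation is discovered) gives a deadline of 17 September 2017; completed 19 July 2017, before the deadline.
Step 2 — 21 and 35 days from 19 July 2017 (when the cure demand is delivered) are 9 August 2017 and 23 August 2017 respectively; 22 August 2017 falls inside that range.
Step 3 — counting 15 days from 11 September 2017 (end of the 20-day hold period, which began when the complaint is filed on 22 August 2017) gives a deadline of 26 September 2017; 28 September 2017 misses that deadline by 2 days.
No need to go further; step 3 was not satisfied.

Step 3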